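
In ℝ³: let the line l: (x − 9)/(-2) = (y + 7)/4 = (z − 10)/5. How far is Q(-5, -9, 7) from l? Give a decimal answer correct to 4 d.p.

14.4376

l has direction (-2, 4, 5) through (9, -7, 10).
Taking (9, -7, 10) on l with direction v = (-2, 4, 5): w = Q − (9, -7, 10) = (-14, -2, -3), and w × v = (2, 76, -60).
Distance = |w × v| / |v| = √9380 / √45 ≈ 14.4376.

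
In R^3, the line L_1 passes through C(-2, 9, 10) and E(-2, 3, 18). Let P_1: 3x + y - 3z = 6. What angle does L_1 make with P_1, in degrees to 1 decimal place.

A direction vector for L_1 is E − C = (0, -6, 8).
sin θ = |n·v| / (|n||v|) = |-30| / (√19 · √100) = 0.68825.
θ ≈ 43.5°.

43.5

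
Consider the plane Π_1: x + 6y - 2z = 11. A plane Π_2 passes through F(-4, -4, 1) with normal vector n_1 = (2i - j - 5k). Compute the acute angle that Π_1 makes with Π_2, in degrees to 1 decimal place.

Π_2: n_1·r = n_1·F gives 2x - y - 5z = -9.
cos θ = |n₁·n₂| / (|n₁||n₂|) = |6| / (√41 · √30).
θ = arccos(0.17108) ≈ 80.1°.

80.1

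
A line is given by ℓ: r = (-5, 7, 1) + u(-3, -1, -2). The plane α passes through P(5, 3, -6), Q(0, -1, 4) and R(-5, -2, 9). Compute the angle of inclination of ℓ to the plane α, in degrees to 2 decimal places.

PQ = (-5, -4, 10), PR = (-10, -5, 15); a normal to α is PQ × PR = (-10, -25, -15).
Using P: α has equation -10x - 25y - 15z = -35.
sin θ = |n·v| / (|n||v|) = |85| / (√950 · √14) = 0.73704.
θ ≈ 47.48°.

47.48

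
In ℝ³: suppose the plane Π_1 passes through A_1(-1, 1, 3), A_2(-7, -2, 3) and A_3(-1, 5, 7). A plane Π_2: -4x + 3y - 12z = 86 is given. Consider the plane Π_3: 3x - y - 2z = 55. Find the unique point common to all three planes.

(7, -10, -12)

A_1A_2 = (-6, -3, 0), A_1A_3 = (0, 4, 4); a normal to Π_1 is A_1A_2 × A_1A_3 = (-12, 24, -24).
Using A_1: Π_1 has equation -12x + 24y - 24z = -36.
Solving the 3×3 linear system -12x + 24y - 24z = -36, -4x + 3y - 12z = 86, 3x - y - 2z = 55 (e.g. by elimination or Cramer's rule, determinant = -720) gives (7, -10, -12).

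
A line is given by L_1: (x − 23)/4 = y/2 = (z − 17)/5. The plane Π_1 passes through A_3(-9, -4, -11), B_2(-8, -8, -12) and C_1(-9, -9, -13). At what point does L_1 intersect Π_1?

L_1 has direction (4, 2, 5) through (23, 0, 17).
A_3B_2 = (1, -4, -1), A_3C_1 = (0, -5, -2); a normal to Π_1 is A_3B_2 × A_3C_1 = (3, 2, -5).
Using A_3: Π_1 has equation 3x + 2y - 5z = 20.
Substitute r = (23, 0, 17) + t(4, 2, 5) into the plane: -16 + (-9)t = 20, so t = -4.
Intersection: (23, 0, 17) + (-4)·(4, 2, 5) = (7, -8, -3).

(7, -8, -3)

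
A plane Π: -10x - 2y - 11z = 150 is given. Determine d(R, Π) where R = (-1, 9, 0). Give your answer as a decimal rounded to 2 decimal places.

n·R − d = (-10)·(-1) + (-2)·(9) + (-11)·(0) − 150 = -158; |n| = √225.
Distance = |-158| / √225 = 158/√225 ≈ 10.53.

10.53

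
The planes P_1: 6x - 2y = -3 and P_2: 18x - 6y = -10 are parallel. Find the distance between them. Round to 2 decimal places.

0.05

Rescale P_2 by 1/3: 6x - 2y = -10/3. Then distance = |-3 − (-10/3)| / √40 ≈ 0.05.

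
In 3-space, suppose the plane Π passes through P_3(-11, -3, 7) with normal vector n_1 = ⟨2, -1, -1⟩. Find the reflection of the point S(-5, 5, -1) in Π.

Π: n_1·r = n_1·P_3 gives 2x - y - z = -26.
λ = (n·S − d)/|n|² = (-14 − (-26))/6 = 2.
Reflection = S − 2λn = (-5, 5, -1) − 4·(2, -1, -1) = (-13, 9, 3).

(-13, 9, 3)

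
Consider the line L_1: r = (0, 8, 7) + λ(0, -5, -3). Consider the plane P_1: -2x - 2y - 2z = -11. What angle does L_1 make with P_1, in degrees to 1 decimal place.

sin θ = |n·v| / (|n||v|) = |16| / (√12 · √34) = 0.79212.
θ ≈ 52.4°.

52.4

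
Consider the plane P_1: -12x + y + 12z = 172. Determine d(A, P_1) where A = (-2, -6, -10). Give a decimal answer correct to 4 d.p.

16.1176

n·A − d = (-12)·(-2) + (1)·(-6) + (12)·(-10) − 172 = -274; |n| = √289.
Distance = |-274| / √289 = 274/√289 ≈ 16.1176.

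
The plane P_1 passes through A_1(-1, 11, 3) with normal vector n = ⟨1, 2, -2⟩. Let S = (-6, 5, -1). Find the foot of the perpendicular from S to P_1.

P_1: n·r = n·A_1 gives x + 2y - 2z = 15.
Foot = S − λn with λ = (n·S − d)/|n|² = (6 − 15)/9 = -1.
Foot = (-6, 5, -1) − (-1)·(1, 2, -2) = (-5, 7, -3).

(-5, 7, -3)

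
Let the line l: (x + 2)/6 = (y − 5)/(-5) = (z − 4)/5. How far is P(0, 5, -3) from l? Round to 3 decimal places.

l has direction (6, -5, 5) through (-2, 5, 4).
Taking (-2, 5, 4) on l with direction v = (6, -5, 5): w = P − (-2, 5, 4) = (2, 0, -7), and w × v = (-35, -52, -10).
Distance = |w × v| / |v| = √4029 / √86 ≈ 6.845.

6.845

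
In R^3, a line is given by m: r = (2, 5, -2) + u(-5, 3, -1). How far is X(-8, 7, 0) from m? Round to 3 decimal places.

4.968

Taking (2, 5, -2) on m with direction v = (-5, 3, -1): w = X − (2, 5, -2) = (-10, 2, 2), and w × v = (-8, -20, -20).
Distance = |w × v| / |v| = √864 / √35 ≈ 4.968.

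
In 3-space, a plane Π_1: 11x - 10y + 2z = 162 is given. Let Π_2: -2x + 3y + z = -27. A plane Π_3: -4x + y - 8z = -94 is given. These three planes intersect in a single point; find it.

Solving the 3×3 linear system 11x - 10y + 2z = 162, -2x + 3y + z = -27, -4x + y - 8z = -94 (e.g. by elimination or Cramer's rule, determinant = -55) gives (8, -6, 7).

(8, -6, 7)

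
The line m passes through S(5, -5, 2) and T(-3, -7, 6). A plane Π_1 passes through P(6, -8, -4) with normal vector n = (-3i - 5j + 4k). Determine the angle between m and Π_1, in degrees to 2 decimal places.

A direction vector for m is T − S = (-8, -2, 4).
Π_1: n·r = n·P gives -3x - 5y + 4z = 6.
sin θ = |n·v| / (|n||v|) = |50| / (√50 · √84) = 0.77152.
θ ≈ 50.49°.

50.49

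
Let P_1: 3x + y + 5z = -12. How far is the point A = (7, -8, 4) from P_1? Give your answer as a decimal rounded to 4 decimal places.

7.6064

n·A − d = (3)·(7) + (1)·(-8) + (5)·(4) − (-12) = 45; |n| = √35.
Distance = |45| / √35 = 45/√35 ≈ 7.6064.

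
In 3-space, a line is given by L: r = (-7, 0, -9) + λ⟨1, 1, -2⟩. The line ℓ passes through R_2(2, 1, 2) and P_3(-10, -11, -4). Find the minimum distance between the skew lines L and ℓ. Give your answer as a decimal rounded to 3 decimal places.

A direction vector for ℓ is P_3 − R_2 = (-12, -12, -6).
Common perpendicular direction n = (1, 1, -2) × (-12, -12, -6) = (-30, 30, 0).
With w = (2, 1, 2) − (-7, 0, -9) = (9, 1, 11), w · n = -240.
Distance = |w · n| / |n| = |-240| / √1800 ≈ 5.657.

5.657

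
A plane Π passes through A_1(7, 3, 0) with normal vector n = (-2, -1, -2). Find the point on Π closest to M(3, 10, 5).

(1, 9, 3)

Π: n·r = n·A_1 gives -2x - y - 2z = -17.
Foot = M − λn with λ = (n·M − d)/|n|² = (-26 − (-17))/9 = -1.
Foot = (3, 10, 5) − (-1)·(-2, -1, -2) = (1, 9, 3).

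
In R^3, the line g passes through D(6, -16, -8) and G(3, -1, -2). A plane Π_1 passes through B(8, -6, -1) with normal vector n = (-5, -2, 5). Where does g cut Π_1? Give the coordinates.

(5, -11, -6)

A direction vector for g is G − D = (-3, 15, 6).
Π_1: n·r = n·B gives -5x - 2y + 5z = -33.
Substitute r = (6, -16, -8) + t(-3, 15, 6) into the plane: -38 + 15t = -33, so t = 1/3.
Intersection: (6, -16, -8) + (1/3)·(-3, 15, 6) = (5, -11, -6).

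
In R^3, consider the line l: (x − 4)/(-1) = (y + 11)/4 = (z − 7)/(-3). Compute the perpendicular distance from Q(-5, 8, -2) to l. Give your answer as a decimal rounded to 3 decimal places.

6.367

l has direction (-1, 4, -3) through (4, -11, 7).
Taking (4, -11, 7) on l with direction v = (-1, 4, -3): w = Q − (4, -11, 7) = (-9, 19, -9), and w × v = (-21, -18, -17).
Distance = |w × v| / |v| = √1054 / √26 ≈ 6.367.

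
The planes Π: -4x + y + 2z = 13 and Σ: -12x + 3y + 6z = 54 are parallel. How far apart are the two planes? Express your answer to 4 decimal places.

Rescale Σ by 1/3: -4x + y + 2z = 18. Then distance = |13 − 18| / √21 ≈ 1.0911.

1.0911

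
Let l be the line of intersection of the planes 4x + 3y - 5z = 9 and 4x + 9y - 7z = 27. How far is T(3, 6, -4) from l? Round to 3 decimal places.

5.831

Direction of l: (4, 3, -5) × (4, 9, -7) = (24, 8, 24).
A point on l: solving the two plane equations with x = 0 gives (0, 3, 0).
Taking (0, 3, 0) on l with direction v = (24, 8, 24): w = T − (0, 3, 0) = (3, 3, -4), and w × v = (104, -168, -48).
Distance = |w × v| / |v| = √41344 / √1216 ≈ 5.831.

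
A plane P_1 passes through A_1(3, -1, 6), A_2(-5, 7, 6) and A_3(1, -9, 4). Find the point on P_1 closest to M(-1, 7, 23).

(2, 10, 8)

A_1A_2 = (-8, 8, 0), A_1A_3 = (-2, -8, -2); a normal to P_1 is A_1A_2 × A_1A_3 = (-16, -16, 80).
Using A_1: P_1 has equation -16x - 16y + 80z = 448.
Foot = M − λn with λ = (n·M − d)/|n|² = (1744 − 448)/6912 = 3/16.
Foot = (-1, 7, 23) − (3/16)·(-16, -16, 80) = (2, 10, 8).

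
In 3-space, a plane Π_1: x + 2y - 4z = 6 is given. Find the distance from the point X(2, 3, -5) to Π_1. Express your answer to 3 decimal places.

n·X − d = (1)·(2) + (2)·(3) + (-4)·(-5) − 6 = 22; |n| = √21.
Distance = |22| / √21 = 22/√21 ≈ 4.801.

4.801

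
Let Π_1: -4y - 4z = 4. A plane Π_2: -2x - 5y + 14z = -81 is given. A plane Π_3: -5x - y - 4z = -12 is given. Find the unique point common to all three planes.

Solving the 3×3 linear system -4y - 4z = 4, -2x - 5y + 14z = -81, -5x - y - 4z = -12 (e.g. by elimination or Cramer's rule, determinant = 404) gives (5, 3, -4).

(5, 3, -4)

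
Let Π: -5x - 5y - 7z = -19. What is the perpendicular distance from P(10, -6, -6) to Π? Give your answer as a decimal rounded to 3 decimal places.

4.121

n·P − d = (-5)·(10) + (-5)·(-6) + (-7)·(-6) − (-19) = 41; |n| = √99.
Distance = |41| / √99 = 41/√99 ≈ 4.121.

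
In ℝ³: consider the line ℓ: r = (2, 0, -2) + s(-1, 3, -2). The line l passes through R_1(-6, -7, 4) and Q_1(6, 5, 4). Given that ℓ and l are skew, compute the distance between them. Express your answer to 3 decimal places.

5.307

A direction vector for l is Q_1 − R_1 = (12, 12, 0).
Common perpendicular direction n = (-1, 3, -2) × (12, 12, 0) = (24, -24, -48).
With w = (-6, -7, 4) − (2, 0, -2) = (-8, -7, 6), w · n = -312.
Distance = |w · n| / |n| = |-312| / √3456 ≈ 5.307.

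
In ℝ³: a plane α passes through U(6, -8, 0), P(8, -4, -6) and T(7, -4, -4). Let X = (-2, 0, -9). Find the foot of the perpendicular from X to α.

UP = (2, 4, -6), UT = (1, 4, -4); a normal to α is UP × UT = (8, 2, 4).
Using U: α has equation 8x + 2y + 4z = 32.
Foot = X − λn with λ = (n·X − d)/|n|² = (-52 − 32)/84 = -1.
Foot = (-2, 0, -9) − (-1)·(8, 2, 4) = (6, 2, -5).

(6, 2, -5)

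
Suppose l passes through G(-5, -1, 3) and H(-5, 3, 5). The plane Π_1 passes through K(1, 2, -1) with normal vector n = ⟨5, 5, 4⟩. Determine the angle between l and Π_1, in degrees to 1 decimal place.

50.4

A direction vector for l is H − G = (0, 4, 2).
Π_1: n·r = n·K gives 5x + 5y + 4z = 11.
sin θ = |n·v| / (|n||v|) = |28| / (√66 · √20) = 0.77067.
θ ≈ 50.4°.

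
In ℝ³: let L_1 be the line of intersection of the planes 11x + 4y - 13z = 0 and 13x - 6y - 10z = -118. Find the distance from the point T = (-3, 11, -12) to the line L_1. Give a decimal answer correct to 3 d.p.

9.551

Direction of L_1: (11, 4, -13) × (13, -6, -10) = (-118, -59, -118).
A point on L_1: solving the two plane equations with x = -10 gives (-10, 8, -6).
Taking (-10, 8, -6) on L_1 with direction v = (-118, -59, -118): w = T − (-10, 8, -6) = (7, 3, -6), and w × v = (-708, 1534, -59).
Distance = |w × v| / |v| = √2857901 / √31329 ≈ 9.551.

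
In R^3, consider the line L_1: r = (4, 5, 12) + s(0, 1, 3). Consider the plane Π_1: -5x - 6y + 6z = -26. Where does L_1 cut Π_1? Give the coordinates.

Substitute r = (4, 5, 12) + t(0, 1, 3) into the plane: 22 + 12t = -26, so t = -4.
Intersection: (4, 5, 12) + (-4)·(0, 1, 3) = (4, 1, 0).

(4, 1, 0)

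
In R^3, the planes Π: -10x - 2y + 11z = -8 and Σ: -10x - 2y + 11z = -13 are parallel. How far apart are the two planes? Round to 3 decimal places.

0.333

Same normal n = (-10, -2, 11) with |n| = √225; distance = |-8 − (-13)| / |n| = 5/√225 ≈ 0.333.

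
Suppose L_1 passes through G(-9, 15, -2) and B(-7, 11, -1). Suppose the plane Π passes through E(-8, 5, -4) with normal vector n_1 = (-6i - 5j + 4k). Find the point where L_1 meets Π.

A direction vector for L_1 is B − G = (2, -4, 1).
Π: n_1·r = n_1·E gives -6x - 5y + 4z = 7.
Substitute r = (-9, 15, -2) + t(2, -4, 1) into the plane: -29 + 12t = 7, so t = 3.
Intersection: (-9, 15, -2) + 3·(2, -4, 1) = (-3, 3, 1).

(-3, 3, 1)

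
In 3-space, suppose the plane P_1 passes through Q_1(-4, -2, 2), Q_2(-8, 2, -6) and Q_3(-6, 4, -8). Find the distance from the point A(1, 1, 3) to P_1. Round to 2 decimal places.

1.60

Q_1Q_2 = (-4, 4, -8), Q_1Q_3 = (-2, 6, -10); a normal to P_1 is Q_1Q_2 × Q_1Q_3 = (8, -24, -16).
Using Q_1: P_1 has equation 8x - 24y - 16z = -16.
n·A − d = (8)·(1) + (-24)·(1) + (-16)·(3) − (-16) = -48; |n| = √896.
Distance = |-48| / √896 = 48/√896 ≈ 1.60.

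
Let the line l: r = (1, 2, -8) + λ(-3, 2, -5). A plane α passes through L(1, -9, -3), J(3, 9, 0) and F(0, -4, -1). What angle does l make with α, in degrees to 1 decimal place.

LJ = (2, 18, 3), LF = (-1, 5, 2); a normal to α is LJ × LF = (21, -7, 28).
Using L: α has equation 21x - 7y + 28z = 0.
sin θ = |n·v| / (|n||v|) = |-217| / (√1274 · √38) = 0.98624.
θ ≈ 80.5°.

80.5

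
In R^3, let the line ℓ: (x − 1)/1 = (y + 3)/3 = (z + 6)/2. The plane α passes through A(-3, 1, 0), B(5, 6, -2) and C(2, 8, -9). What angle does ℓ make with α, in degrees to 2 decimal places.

ℓ has direction (1, 3, 2) through (1, -3, -6).
AB = (8, 5, -2), AC = (5, 7, -9); a normal to α is AB × AC = (-31, 62, 31).
Using A: α has equation -31x + 62y + 31z = 155.
sin θ = |n·v| / (|n||v|) = |217| / (√5766 · √14) = 0.76376.
θ ≈ 49.80°.

49.80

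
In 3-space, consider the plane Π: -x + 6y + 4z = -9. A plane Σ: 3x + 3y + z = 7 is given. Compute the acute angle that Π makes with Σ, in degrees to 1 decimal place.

53.2

cos θ = |n₁·n₂| / (|n₁||n₂|) = |19| / (√53 · √19).
θ = arccos(0.59874) ≈ 53.2°.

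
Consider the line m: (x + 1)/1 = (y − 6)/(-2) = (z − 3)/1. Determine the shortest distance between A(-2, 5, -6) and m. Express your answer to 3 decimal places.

m has direction (1, -2, 1) through (-1, 6, 3).
Taking (-1, 6, 3) on m with direction v = (1, -2, 1): w = A − (-1, 6, 3) = (-1, -1, -9), and w × v = (-19, -8, 3).
Distance = |w × v| / |v| = √434 / √6 ≈ 8.505.

8.505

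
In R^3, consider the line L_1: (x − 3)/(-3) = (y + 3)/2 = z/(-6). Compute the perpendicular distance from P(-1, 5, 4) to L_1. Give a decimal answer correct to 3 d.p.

9.781

L_1 has direction (-3, 2, -6) through (3, -3, 0).
Taking (3, -3, 0) on L_1 with direction v = (-3, 2, -6): w = P − (3, -3, 0) = (-4, 8, 4), and w × v = (-56, -36, 16).
Distance = |w × v| / |v| = √4688 / √49 ≈ 9.781.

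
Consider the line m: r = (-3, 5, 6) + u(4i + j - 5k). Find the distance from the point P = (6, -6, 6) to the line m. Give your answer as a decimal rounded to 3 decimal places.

Taking (-3, 5, 6) on m with direction v = (4, 1, -5): w = P − (-3, 5, 6) = (9, -11, 0), and w × v = (55, 45, 53).
Distance = |w × v| / |v| = √7859 / √42 ≈ 13.679.

13.679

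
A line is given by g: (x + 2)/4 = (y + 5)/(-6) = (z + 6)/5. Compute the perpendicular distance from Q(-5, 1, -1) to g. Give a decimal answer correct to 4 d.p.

7.9454

g has direction (4, -6, 5) through (-2, -5, -6).
Taking (-2, -5, -6) on g with direction v = (4, -6, 5): w = Q − (-2, -5, -6) = (-3, 6, 5), and w × v = (60, 35, -6).
Distance = |w × v| / |v| = √4861 / √77 ≈ 7.9454.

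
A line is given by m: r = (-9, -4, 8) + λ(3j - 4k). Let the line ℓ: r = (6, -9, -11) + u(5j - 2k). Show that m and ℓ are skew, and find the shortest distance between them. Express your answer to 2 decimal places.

Common perpendicular direction n = (0, 3, -4) × (0, 5, -2) = (14, 0, 0).
With w = (6, -9, -11) − (-9, -4, 8) = (15, -5, -19), w · n = 210.
Since n ≠ 0 the lines are not parallel, and w · n = 210 ≠ 0 so they do not intersect; hence they are skew.
Distance = |w · n| / |n| = |210| / √196 ≈ 15.00.

15.00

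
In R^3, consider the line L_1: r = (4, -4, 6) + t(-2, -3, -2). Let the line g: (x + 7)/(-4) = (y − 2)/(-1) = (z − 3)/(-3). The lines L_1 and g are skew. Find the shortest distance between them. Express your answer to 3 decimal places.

2.830

g has direction (-4, -1, -3) through (-7, 2, 3).
Common perpendicular direction n = (-2, -3, -2) × (-4, -1, -3) = (7, 2, -10).
With w = (-7, 2, 3) − (4, -4, 6) = (-11, 6, -3), w · n = -35.
Distance = |w · n| / |n| = |-35| / √153 ≈ 2.830.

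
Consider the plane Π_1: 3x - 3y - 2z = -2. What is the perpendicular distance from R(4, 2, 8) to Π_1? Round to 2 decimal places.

n·R − d = (3)·(4) + (-3)·(2) + (-2)·(8) − (-2) = -8; |n| = √22.
Distance = |-8| / √22 = 8/√22 ≈ 1.71.

1.71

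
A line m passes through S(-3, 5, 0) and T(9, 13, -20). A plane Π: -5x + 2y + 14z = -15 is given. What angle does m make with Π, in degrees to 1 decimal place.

A direction vector for m is T − S = (12, 8, -20).
sin θ = |n·v| / (|n||v|) = |-324| / (√225 · √608) = 0.87600.
θ ≈ 61.2°.

61.2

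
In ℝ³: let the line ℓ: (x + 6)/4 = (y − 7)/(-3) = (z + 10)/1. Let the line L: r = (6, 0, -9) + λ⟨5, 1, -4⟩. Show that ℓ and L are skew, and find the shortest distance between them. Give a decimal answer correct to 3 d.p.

0.132

ℓ has direction (4, -3, 1) through (-6, 7, -10).
Common perpendicular direction n = (4, -3, 1) × (5, 1, -4) = (11, 21, 19).
With w = (6, 0, -9) − (-6, 7, -10) = (12, -7, 1), w · n = 4.
Since n ≠ 0 the lines are not parallel, and w · n = 4 ≠ 0 so they do not intersect; hence they are skew.
Distance = |w · n| / |n| = |4| / √923 ≈ 0.132.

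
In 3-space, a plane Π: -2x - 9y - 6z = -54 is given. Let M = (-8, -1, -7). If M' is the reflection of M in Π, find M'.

(-4, 17, 5)

λ = (n·M − d)/|n|² = (67 − (-54))/121 = 1.
Reflection = M − 2λn = (-8, -1, -7) − 2·(-2, -9, -6) = (-4, 17, 5).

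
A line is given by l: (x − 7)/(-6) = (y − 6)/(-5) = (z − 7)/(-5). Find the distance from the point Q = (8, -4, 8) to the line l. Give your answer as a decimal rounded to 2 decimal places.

9.18

l has direction (-6, -5, -5) through (7, 6, 7).
Taking (7, 6, 7) on l with direction v = (-6, -5, -5): w = Q − (7, 6, 7) = (1, -10, 1), and w × v = (55, -1, -65).
Distance = |w × v| / |v| = √7251 / √86 ≈ 9.18.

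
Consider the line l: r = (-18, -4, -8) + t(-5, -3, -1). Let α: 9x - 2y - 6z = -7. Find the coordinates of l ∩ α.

Substitute r = (-18, -4, -8) + t(-5, -3, -1) into the plane: -106 + (-33)t = -7, so t = -3.
Intersection: (-18, -4, -8) + (-3)·(-5, -3, -1) = (-3, 5, -5).

(-3, 5, -5)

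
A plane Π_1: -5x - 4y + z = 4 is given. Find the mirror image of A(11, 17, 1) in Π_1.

λ = (n·A − d)/|n|² = (-122 − 4)/42 = -3.
Reflection = A − 2λn = (11, 17, 1) − (-6)·(-5, -4, 1) = (-19, -7, 7).

(-19, -7, 7)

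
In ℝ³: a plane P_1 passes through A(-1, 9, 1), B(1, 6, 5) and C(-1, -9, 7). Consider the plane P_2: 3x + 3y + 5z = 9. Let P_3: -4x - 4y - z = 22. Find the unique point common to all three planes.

(-1, -6, 6)

AB = (2, -3, 4), AC = (0, -18, 6); a normal to P_1 is AB × AC = (54, -12, -36).
Using A: P_1 has equation 54x - 12y - 36z = -198.
Solving the 3×3 linear system 54x - 12y - 36z = -198, 3x + 3y + 5z = 9, -4x - 4y - z = 22 (e.g. by elimination or Cramer's rule, determinant = 1122) gives (-1, -6, 6).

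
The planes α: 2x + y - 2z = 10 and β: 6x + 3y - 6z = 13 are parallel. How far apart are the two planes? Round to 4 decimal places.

Rescale β by 1/3: 2x + y - 2z = 13/3. Then distance = |10 − (13/3)| / √9 ≈ 1.8889.

1.8889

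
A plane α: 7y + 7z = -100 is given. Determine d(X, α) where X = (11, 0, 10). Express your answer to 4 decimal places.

n·X − d = (0)·(11) + (7)·(0) + (7)·(10) − (-100) = 170; |n| = √98.
Distance = |170| / √98 = 170/√98 ≈ 17.1726.

17.1726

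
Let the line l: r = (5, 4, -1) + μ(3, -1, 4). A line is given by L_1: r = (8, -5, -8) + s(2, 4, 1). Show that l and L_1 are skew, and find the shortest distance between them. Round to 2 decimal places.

Common perpendicular direction n = (3, -1, 4) × (2, 4, 1) = (-17, 5, 14).
With w = (8, -5, -8) − (5, 4, -1) = (3, -9, -7), w · n = -194.
Since n ≠ 0 the lines are not parallel, and w · n = -194 ≠ 0 so they do not intersect; hence they are skew.
Distance = |w · n| / |n| = |-194| / √510 ≈ 8.59.

8.59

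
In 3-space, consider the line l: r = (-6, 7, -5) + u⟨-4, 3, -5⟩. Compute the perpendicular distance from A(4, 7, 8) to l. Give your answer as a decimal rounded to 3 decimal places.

6.964

Taking (-6, 7, -5) on l with direction v = (-4, 3, -5): w = A − (-6, 7, -5) = (10, 0, 13), and w × v = (-39, -2, 30).
Distance = |w × v| / |v| = √2425 / √50 ≈ 6.964.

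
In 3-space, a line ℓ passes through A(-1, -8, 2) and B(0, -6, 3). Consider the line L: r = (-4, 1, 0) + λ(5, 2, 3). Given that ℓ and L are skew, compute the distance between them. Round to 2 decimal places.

A direction vector for ℓ is B − A = (1, 2, 1).
Common perpendicular direction n = (1, 2, 1) × (5, 2, 3) = (4, 2, -8).
With w = (-4, 1, 0) − (-1, -8, 2) = (-3, 9, -2), w · n = 22.
Distance = |w · n| / |n| = |22| / √84 ≈ 2.40.

2.40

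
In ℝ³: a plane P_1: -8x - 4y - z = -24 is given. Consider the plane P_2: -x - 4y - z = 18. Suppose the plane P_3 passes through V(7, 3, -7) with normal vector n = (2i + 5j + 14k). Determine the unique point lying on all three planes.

(6, -5, -4)

P_3: n·r = n·V gives 2x + 5y + 14z = -69.
Solving the 3×3 linear system -8x - 4y - z = -24, -x - 4y - z = 18, 2x + 5y + 14z = -69 (e.g. by elimination or Cramer's rule, determinant = 357) gives (6, -5, -4).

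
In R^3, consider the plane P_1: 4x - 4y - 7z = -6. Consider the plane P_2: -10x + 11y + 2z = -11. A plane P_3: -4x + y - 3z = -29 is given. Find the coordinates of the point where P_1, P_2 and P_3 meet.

Solving the 3×3 linear system 4x - 4y - 7z = -6, -10x + 11y + 2z = -11, -4x + y - 3z = -29 (e.g. by elimination or Cramer's rule, determinant = -226) gives (7, 5, 2).

(7, 5, 2)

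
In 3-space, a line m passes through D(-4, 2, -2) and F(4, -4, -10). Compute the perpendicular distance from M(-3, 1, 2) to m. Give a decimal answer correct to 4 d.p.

A direction vector for m is F − D = (8, -6, -8).
Taking (-4, 2, -2) on m with direction v = (8, -6, -8): w = M − (-4, 2, -2) = (1, -1, 4), and w × v = (32, 40, 2).
Distance = |w × v| / |v| = √2628 / √164 ≈ 4.0030.

4.0030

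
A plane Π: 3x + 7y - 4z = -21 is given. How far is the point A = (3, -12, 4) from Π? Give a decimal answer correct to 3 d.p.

n·A − d = (3)·(3) + (7)·(-12) + (-4)·(4) − (-21) = -70; |n| = √74.
Distance = |-70| / √74 = 70/√74 ≈ 8.137.

8.137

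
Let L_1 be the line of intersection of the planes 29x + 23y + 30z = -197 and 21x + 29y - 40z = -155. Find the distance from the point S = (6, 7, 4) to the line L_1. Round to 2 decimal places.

14.80

Direction of L_1: (29, 23, 30) × (21, 29, -40) = (-1790, 1790, 358).
A point on L_1: solving the two plane equations with x = 4 gives (4, -11, -2).
Taking (4, -11, -2) on L_1 with direction v = (-1790, 1790, 358): w = S − (4, -11, -2) = (2, 18, 6), and w × v = (-4296, -11456, 35800).
Distance = |w × v| / |v| = √1431335552 / √6536364 ≈ 14.80.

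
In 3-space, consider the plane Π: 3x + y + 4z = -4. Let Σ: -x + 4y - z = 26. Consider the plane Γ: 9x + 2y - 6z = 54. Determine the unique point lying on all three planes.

Solving the 3×3 linear system 3x + y + 4z = -4, -x + 4y - z = 26, 9x + 2y - 6z = 54 (e.g. by elimination or Cramer's rule, determinant = -233) gives (2, 6, -4).

(2, 6, -4)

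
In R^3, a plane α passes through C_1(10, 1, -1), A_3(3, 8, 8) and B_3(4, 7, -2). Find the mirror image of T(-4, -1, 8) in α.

C_1A_3 = (-7, 7, 9), C_1B_3 = (-6, 6, -1); a normal to α is C_1A_3 × C_1B_3 = (-61, -61, 0).
Using C_1: α has equation -61x - 61y = -671.
λ = (n·T − d)/|n|² = (305 − (-671))/7442 = 8/61.
Reflection = T − 2λn = (-4, -1, 8) − (16/61)·(-61, -61, 0) = (12, 15, 8).

(12, 15, 8)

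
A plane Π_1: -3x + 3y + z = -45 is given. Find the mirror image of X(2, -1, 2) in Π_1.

(14, -13, -2)

λ = (n·X − d)/|n|² = (-7 − (-45))/19 = 2.
Reflection = X − 2λn = (2, -1, 2) − 4·(-3, 3, 1) = (14, -13, -2).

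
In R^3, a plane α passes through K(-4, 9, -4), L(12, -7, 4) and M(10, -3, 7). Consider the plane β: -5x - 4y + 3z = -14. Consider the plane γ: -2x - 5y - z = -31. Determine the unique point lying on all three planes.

KL = (16, -16, 8), KM = (14, -12, 11); a normal to α is KL × KM = (-80, -64, 32).
Using K: α has equation -80x - 64y + 32z = -384.
Solving the 3×3 linear system -80x - 64y + 32z = -384, -5x - 4y + 3z = -14, -2x - 5y - z = -31 (e.g. by elimination or Cramer's rule, determinant = -272) gives (8, 1, 10).

(8, 1, 10)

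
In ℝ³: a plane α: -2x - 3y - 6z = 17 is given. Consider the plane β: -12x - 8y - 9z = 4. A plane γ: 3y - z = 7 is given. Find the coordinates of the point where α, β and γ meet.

(2, 1, -4)

Solving the 3×3 linear system -2x - 3y - 6z = 17, -12x - 8y - 9z = 4, 3y - z = 7 (e.g. by elimination or Cramer's rule, determinant = 182) gives (2, 1, -4).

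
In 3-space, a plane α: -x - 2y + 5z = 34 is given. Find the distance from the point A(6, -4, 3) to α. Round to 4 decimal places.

3.1038

n·A − d = (-1)·(6) + (-2)·(-4) + (5)·(3) − 34 = -17; |n| = √30.
Distance = |-17| / √30 = 17/√30 ≈ 3.1038.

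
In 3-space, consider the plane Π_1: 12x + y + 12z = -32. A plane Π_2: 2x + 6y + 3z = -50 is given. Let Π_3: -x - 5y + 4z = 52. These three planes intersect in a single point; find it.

Solving the 3×3 linear system 12x + y + 12z = -32, 2x + 6y + 3z = -50, -x - 5y + 4z = 52 (e.g. by elimination or Cramer's rule, determinant = 409) gives (-4, -8, 2).

(-4, -8, 2)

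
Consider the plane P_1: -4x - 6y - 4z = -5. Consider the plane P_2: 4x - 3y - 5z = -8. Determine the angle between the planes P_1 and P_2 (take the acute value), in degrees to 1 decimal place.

67.8

cos θ = |n₁·n₂| / (|n₁||n₂|) = |22| / (√68 · √50).
θ = arccos(0.37730) ≈ 67.8°.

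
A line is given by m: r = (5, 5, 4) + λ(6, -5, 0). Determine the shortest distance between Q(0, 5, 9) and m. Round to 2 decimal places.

5.94

Taking (5, 5, 4) on m with direction v = (6, -5, 0): w = Q − (5, 5, 4) = (-5, 0, 5), and w × v = (25, 30, 25).
Distance = |w × v| / |v| = √2150 / √61 ≈ 5.94.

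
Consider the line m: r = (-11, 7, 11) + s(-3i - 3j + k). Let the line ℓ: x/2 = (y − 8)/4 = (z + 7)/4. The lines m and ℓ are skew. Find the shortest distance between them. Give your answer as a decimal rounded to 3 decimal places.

ℓ has direction (2, 4, 4) through (0, 8, -7).
Common perpendicular direction n = (-3, -3, 1) × (2, 4, 4) = (-16, 14, -6).
With w = (0, 8, -7) − (-11, 7, 11) = (11, 1, -18), w · n = -54.
Distance = |w · n| / |n| = |-54| / √488 ≈ 2.444.

2.444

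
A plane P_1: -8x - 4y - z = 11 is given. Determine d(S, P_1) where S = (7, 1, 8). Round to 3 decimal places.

n·S − d = (-8)·(7) + (-4)·(1) + (-1)·(8) − 11 = -79; |n| = √81.
Distance = |-79| / √81 = 79/√81 ≈ 8.778.

8.778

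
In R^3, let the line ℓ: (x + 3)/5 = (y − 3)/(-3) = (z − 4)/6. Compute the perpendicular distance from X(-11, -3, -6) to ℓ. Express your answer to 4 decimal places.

ℓ has direction (5, -3, 6) through (-3, 3, 4).
Taking (-3, 3, 4) on ℓ with direction v = (5, -3, 6): w = X − (-3, 3, 4) = (-8, -6, -10), and w × v = (-66, -2, 54).
Distance = |w × v| / |v| = √7276 / √70 ≈ 10.1952.

10.1952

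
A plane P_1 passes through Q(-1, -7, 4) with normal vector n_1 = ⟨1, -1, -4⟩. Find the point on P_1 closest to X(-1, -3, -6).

(-3, -1, 2)

P_1: n_1·r = n_1·Q gives x - y - 4z = -10.
Foot = X − λn with λ = (n·X − d)/|n|² = (26 − (-10))/18 = 2.
Foot = (-1, -3, -6) − 2·(1, -1, -4) = (-3, -1, 2).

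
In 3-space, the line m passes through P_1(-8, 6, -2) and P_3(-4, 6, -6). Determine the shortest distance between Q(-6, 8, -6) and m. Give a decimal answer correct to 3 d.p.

A direction vector for m is P_3 − P_1 = (4, 0, -4).
Taking (-8, 6, -2) on m with direction v = (4, 0, -4): w = Q − (-8, 6, -2) = (2, 2, -4), and w × v = (-8, -8, -8).
Distance = |w × v| / |v| = √192 / √32 ≈ 2.449.

2.449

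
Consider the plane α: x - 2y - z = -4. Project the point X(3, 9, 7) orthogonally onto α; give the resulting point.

Foot = X − λn with λ = (n·X − d)/|n|² = (-22 − (-4))/6 = -3.
Foot = (3, 9, 7) − (-3)·(1, -2, -1) = (6, 3, 4).

(6, 3, 4)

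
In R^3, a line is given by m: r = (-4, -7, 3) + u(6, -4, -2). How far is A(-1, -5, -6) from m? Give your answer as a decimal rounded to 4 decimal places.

Taking (-4, -7, 3) on m with direction v = (6, -4, -2): w = A − (-4, -7, 3) = (3, 2, -9), and w × v = (-40, -48, -24).
Distance = |w × v| / |v| = √4480 / √56 ≈ 8.9443.

8.9443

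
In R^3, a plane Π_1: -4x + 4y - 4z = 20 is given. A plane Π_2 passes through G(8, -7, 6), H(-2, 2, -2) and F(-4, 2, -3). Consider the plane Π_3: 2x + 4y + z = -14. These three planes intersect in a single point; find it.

(-4, -1, -2)

GH = (-10, 9, -8), GF = (-12, 9, -9); a normal to Π_2 is GH × GF = (-9, 6, 18).
Using G: Π_2 has equation -9x + 6y + 18z = -6.
Solving the 3×3 linear system -4x + 4y - 4z = 20, -9x + 6y + 18z = -6, 2x + 4y + z = -14 (e.g. by elimination or Cramer's rule, determinant = 636) gives (-4, -1, -2).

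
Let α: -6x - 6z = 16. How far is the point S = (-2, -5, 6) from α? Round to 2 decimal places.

n·S − d = (-6)·(-2) + (0)·(-5) + (-6)·(6) − 16 = -40; |n| = √72.
Distance = |-40| / √72 = 40/√72 ≈ 4.71.

4.71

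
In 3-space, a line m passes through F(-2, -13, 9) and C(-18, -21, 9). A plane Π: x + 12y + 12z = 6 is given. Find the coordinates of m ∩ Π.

(6, -9, 9)

A direction vector for m is C − F = (-16, -8, 0).
Substitute r = (-2, -13, 9) + t(-16, -8, 0) into the plane: -50 + (-112)t = 6, so t = -1/2.
Intersection: (-2, -13, 9) + (-1/2)·(-16, -8, 0) = (6, -9, 9).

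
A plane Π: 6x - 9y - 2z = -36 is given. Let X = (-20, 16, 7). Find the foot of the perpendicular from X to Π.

Foot = X − λn with λ = (n·X − d)/|n|² = (-278 − (-36))/121 = -2.
Foot = (-20, 16, 7) − (-2)·(6, -9, -2) = (-8, -2, 3).

(-8, -2, 3)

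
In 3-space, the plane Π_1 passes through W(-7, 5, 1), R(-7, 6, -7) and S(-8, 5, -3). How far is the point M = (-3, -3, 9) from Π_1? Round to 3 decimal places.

WR = (0, 1, -8), WS = (-1, 0, -4); a normal to Π_1 is WR × WS = (-4, 8, 1).
Using W: Π_1 has equation -4x + 8y + z = 69.
n·M − d = (-4)·(-3) + (8)·(-3) + (1)·(9) − 69 = -72; |n| = √81.
Distance = |-72| / √81 = 72/√81 ≈ 8.000.

8.000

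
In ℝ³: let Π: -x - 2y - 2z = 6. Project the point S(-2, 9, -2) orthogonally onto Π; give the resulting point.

(-4, 5, -6)

Foot = S − λn with λ = (n·S − d)/|n|² = (-12 − 6)/9 = -2.
Foot = (-2, 9, -2) − (-2)·(-1, -2, -2) = (-4, 5, -6).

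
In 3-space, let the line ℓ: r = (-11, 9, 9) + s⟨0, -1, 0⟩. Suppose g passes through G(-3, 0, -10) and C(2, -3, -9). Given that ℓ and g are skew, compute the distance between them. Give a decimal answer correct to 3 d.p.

A direction vector for g is C − G = (5, -3, 1).
Common perpendicular direction n = (0, -1, 0) × (5, -3, 1) = (-1, 0, 5).
With w = (-3, 0, -10) − (-11, 9, 9) = (8, -9, -19), w · n = -103.
Distance = |w · n| / |n| = |-103| / √26 ≈ 20.200.

20.200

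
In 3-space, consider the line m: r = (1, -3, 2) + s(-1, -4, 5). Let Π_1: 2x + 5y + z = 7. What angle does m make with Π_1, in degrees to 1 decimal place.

sin θ = |n·v| / (|n||v|) = |-17| / (√30 · √42) = 0.47892.
θ ≈ 28.6°.

28.6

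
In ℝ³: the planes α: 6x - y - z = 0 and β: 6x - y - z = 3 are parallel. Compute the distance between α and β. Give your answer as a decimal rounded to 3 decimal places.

0.487

Same normal n = (6, -1, -1) with |n| = √38; distance = |0 − 3| / |n| = 3/√38 ≈ 0.487.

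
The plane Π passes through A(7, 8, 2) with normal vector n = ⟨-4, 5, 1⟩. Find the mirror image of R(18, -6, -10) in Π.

Π: n·r = n·A gives -4x + 5y + z = 14.
λ = (n·R − d)/|n|² = (-112 − 14)/42 = -3.
Reflection = R − 2λn = (18, -6, -10) − (-6)·(-4, 5, 1) = (-6, 24, -4).

(-6, 24, -4)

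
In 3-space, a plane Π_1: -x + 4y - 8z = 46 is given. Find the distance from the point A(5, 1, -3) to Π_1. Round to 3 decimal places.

2.556

n·A − d = (-1)·(5) + (4)·(1) + (-8)·(-3) − 46 = -23; |n| = √81.
Distance = |-23| / √81 = 23/√81 ≈ 2.556.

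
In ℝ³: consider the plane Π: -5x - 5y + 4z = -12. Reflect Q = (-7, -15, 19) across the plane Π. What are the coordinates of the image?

(23, 15, -5)

λ = (n·Q − d)/|n|² = (186 − (-12))/66 = 3.
Reflection = Q − 2λn = (-7, -15, 19) − 6·(-5, -5, 4) = (23, 15, -5).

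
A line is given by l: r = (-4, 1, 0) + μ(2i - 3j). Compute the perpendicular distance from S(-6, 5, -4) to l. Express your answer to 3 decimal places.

Taking (-4, 1, 0) on l with direction v = (2, -3, 0): w = S − (-4, 1, 0) = (-2, 4, -4), and w × v = (-12, -8, -2).
Distance = |w × v| / |v| = √212 / √13 ≈ 4.038.

4.038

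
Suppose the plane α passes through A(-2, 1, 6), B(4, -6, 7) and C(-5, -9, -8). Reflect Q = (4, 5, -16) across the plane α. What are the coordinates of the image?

AB = (6, -7, 1), AC = (-3, -10, -14); a normal to α is AB × AC = (108, 81, -81).
Using A: α has equation 108x + 81y - 81z = -621.
λ = (n·Q − d)/|n|² = (2133 − (-621))/24786 = 1/9.
Reflection = Q − 2λn = (4, 5, -16) − (2/9)·(108, 81, -81) = (-20, -13, 2).

(-20, -13, 2)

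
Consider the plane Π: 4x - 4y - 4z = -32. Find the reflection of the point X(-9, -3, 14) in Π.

λ = (n·X − d)/|n|² = (-80 − (-32))/48 = -1.
Reflection = X − 2λn = (-9, -3, 14) − (-2)·(4, -4, -4) = (-1, -11, 6).

(-1, -11, 6)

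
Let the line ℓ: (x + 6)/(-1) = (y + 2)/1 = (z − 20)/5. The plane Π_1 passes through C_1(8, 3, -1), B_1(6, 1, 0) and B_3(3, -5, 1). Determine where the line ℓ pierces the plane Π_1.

(-3, -5, 5)

ℓ has direction (-1, 1, 5) through (-6, -2, 20).
C_1B_1 = (-2, -2, 1), C_1B_3 = (-5, -8, 2); a normal to Π_1 is C_1B_1 × C_1B_3 = (4, -1, 6).
Using C_1: Π_1 has equation 4x - y + 6z = 23.
Substitute r = (-6, -2, 20) + t(-1, 1, 5) into the plane: 98 + 25t = 23, so t = -3.
Intersection: (-6, -2, 20) + (-3)·(-1, 1, 5) = (-3, -5, 5).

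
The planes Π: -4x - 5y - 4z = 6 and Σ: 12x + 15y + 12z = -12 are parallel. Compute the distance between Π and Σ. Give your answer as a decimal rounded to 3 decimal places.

0.265

Rescale Σ by 1/(-3): -4x - 5y - 4z = 4. Then distance = |6 − 4| / √57 ≈ 0.265.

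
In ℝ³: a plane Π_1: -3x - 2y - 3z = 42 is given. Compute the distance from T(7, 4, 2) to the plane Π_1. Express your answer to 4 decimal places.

n·T − d = (-3)·(7) + (-2)·(4) + (-3)·(2) − 42 = -77; |n| = √22.
Distance = |-77| / √22 = 77/√22 ≈ 16.4165.

16.4165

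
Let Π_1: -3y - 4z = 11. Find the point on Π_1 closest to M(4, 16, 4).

Foot = M − λn with λ = (n·M − d)/|n|² = (-64 − 11)/25 = -3.
Foot = (4, 16, 4) − (-3)·(0, -3, -4) = (4, 7, -8).

(4, 7, -8)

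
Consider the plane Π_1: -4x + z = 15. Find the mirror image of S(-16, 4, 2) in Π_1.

λ = (n·S − d)/|n|² = (66 − 15)/17 = 3.
Reflection = S − 2λn = (-16, 4, 2) − 6·(-4, 0, 1) = (8, 4, -4).

(8, 4, -4)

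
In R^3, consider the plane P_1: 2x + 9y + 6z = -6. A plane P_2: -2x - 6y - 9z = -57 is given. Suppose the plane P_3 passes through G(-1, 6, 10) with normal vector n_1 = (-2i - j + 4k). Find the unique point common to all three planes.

P_3: n_1·r = n_1·G gives -2x - y + 4z = 36.
Solving the 3×3 linear system 2x + 9y + 6z = -6, -2x - 6y - 9z = -57, -2x - y + 4z = 36 (e.g. by elimination or Cramer's rule, determinant = 108) gives (9, -10, 11).

(9, -10, 11)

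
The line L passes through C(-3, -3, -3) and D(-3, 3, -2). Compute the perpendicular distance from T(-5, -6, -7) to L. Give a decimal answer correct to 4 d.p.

3.9899

A direction vector for L is D − C = (0, 6, 1).
Taking (-3, -3, -3) on L with direction v = (0, 6, 1): w = T − (-3, -3, -3) = (-2, -3, -4), and w × v = (21, 2, -12).
Distance = |w × v| / |v| = √589 / √37 ≈ 3.9899.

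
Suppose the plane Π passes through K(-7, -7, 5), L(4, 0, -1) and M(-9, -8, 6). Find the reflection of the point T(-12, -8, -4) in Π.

(-6, -2, 14)

KL = (11, 7, -6), KM = (-2, -1, 1); a normal to Π is KL × KM = (1, 1, 3).
Using K: Π has equation x + y + 3z = 1.
λ = (n·T − d)/|n|² = (-32 − 1)/11 = -3.
Reflection = T − 2λn = (-12, -8, -4) − (-6)·(1, 1, 3) = (-6, -2, 14).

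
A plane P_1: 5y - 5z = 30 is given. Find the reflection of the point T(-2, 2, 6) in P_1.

(-2, 12, -4)

λ = (n·T − d)/|n|² = (-20 − 30)/50 = -1.
Reflection = T − 2λn = (-2, 2, 6) − (-2)·(0, 5, -5) = (-2, 12, -4).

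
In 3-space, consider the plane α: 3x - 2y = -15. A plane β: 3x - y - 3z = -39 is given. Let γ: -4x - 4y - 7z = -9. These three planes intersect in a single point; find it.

(-7, -3, 7)

Solving the 3×3 linear system 3x - 2y = -15, 3x - y - 3z = -39, -4x - 4y - 7z = -9 (e.g. by elimination or Cramer's rule, determinant = -81) gives (-7, -3, 7).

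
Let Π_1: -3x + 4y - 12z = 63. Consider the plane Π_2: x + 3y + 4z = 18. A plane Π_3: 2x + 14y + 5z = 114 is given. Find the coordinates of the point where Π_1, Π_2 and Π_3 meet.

(-1, 9, -2)

Solving the 3×3 linear system -3x + 4y - 12z = 63, x + 3y + 4z = 18, 2x + 14y + 5z = 114 (e.g. by elimination or Cramer's rule, determinant = 39) gives (-1, 9, -2).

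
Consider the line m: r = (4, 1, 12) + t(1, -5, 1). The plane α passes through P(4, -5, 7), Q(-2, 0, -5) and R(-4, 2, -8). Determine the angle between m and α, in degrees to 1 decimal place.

23.7

PQ = (-6, 5, -12), PR = (-8, 7, -15); a normal to α is PQ × PR = (9, 6, -2).
Using P: α has equation 9x + 6y - 2z = -8.
sin θ = |n·v| / (|n||v|) = |-23| / (√121 · √27) = 0.40240.
θ ≈ 23.7°.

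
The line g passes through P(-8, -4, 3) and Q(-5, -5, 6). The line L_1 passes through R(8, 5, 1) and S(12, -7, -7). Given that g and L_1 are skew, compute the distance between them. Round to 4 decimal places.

16.7387

A direction vector for g is Q − P = (3, -1, 3).
A direction vector for L_1 is S − R = (4, -12, -8).
Common perpendicular direction n = (3, -1, 3) × (4, -12, -8) = (44, 36, -32).
With w = (8, 5, 1) − (-8, -4, 3) = (16, 9, -2), w · n = 1092.
Distance = |w · n| / |n| = |1092| / √4256 ≈ 16.7387.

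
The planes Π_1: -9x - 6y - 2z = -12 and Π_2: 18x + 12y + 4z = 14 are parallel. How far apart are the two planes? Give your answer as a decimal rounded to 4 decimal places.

Rescale Π_2 by 1/(-2): -9x - 6y - 2z = -7. Then distance = |-12 − (-7)| / √121 ≈ 0.4545.

0.4545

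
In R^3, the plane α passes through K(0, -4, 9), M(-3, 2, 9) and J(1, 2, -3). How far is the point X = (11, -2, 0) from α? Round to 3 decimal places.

7.714

KM = (-3, 6, 0), KJ = (1, 6, -12); a normal to α is KM × KJ = (-72, -36, -24).
Using K: α has equation -72x - 36y - 24z = -72.
n·X − d = (-72)·(11) + (-36)·(-2) + (-24)·(0) − (-72) = -648; |n| = √7056.
Distance = |-648| / √7056 = 648/√7056 ≈ 7.714.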